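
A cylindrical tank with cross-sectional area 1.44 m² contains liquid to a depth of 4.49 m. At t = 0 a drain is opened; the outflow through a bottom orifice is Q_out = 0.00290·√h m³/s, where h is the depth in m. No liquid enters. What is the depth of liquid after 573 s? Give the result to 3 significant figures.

Unsteady balance on liquid volume: A dh/dt = −0.00290 √h.
Separate and integrate: 2(√h − √h₀) = −(0.00290/A) t.
√h = √4.49 − 0.00290·573/(2·1.44) = 2.1190 − 0.57698 = 1.5420.
h = 1.5420² = 2.3777 m.

2.38 m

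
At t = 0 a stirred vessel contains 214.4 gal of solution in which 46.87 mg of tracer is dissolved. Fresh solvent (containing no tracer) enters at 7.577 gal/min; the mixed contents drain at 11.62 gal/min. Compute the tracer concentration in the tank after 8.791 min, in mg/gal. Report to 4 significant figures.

Total volume: dV/dt = Q_in − Q_out = -4.04300 gal/min, so V(t) = 214.4 − 4.04300 t and V(8.791) = 178.858 gal.
Species balance (pure solvent in): dm/dt = −Q_out · m/V(t).
dm/m = −Q_out dt/(V₀ − 4.04300 t); integrating gives ln(m/m₀) = −(Q_out/(Q_in−Q_out)) ln(V/V₀).
m = m₀ (V₀/V)^(Q_out/(Q_in−Q_out)) = 46.87 × (214.4/178.858)^(-2.87410) = 27.8391 mg.
C = m/V = 27.8391/178.858 = 0.155649 mg/gal.

0.1556 mg/gal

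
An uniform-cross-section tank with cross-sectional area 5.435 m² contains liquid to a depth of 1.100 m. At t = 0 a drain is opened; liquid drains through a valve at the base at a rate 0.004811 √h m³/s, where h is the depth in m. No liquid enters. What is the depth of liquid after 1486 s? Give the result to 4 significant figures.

A dh/dt = −Q_out = −0.004811 √h.
This is separable: 2 d(√h)/dt = −0.004811/A, so √h = √h₀ − (0.004811/(2A)) t.
√h = √1.100 − 0.004811·1486/(2·5.435) = 1.04881 − 0.657695 = 0.391114.
h = 0.391114² = 0.152970 m.

0.1530 m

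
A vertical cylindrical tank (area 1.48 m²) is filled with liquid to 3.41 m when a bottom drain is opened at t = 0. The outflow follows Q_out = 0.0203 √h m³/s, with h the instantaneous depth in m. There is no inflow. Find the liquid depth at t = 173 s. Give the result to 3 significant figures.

0.436 m

Volume balance on the tank: A dh/dt = −0.0203 √h.
Separate and integrate: 2(√h − √h₀) = −(0.0203/A) t.
√h = √3.41 − 0.0203·173/(2·1.48) = 1.8466 − 1.1865 = 0.66017.
h = 0.66017² = 0.43582 m.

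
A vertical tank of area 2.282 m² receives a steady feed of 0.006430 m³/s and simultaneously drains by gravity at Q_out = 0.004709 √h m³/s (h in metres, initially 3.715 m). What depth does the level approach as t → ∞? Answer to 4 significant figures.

A dh/dt = Q_in − 0.004709 √h. Steady state requires inflow = outflow:
Q_in = 0.004709 √h_ss ⇒ √h_ss = 0.006430/0.004709 = 1.36547.
h_ss = 1.36547² = 1.86451 m. (Since h₀ = 3.715 m > h_ss, the level will fall toward this value.)

1.865 m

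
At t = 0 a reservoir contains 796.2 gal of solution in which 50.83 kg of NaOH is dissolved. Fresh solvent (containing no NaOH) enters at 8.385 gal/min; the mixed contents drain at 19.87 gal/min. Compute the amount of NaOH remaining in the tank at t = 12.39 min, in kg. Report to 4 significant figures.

Total volume: dV/dt = Q_in − Q_out = -11.4850 gal/min, so V(t) = 796.2 − 11.4850 t and V(12.39) = 653.901 gal.
Solute balance: dm/dt = 0 − Q_out C = −Q_out m/V(t).
Separate: dm/m = −Q_out dt/V(t) ⇒ ln(m/m₀) = −(Q_out/(Q_in−Q_out)) ln(V/V₀).
m = m₀ (V₀/V)^(Q_out/(Q_in−Q_out)) = 50.83 × (796.2/653.901)^(-1.73008) = 36.1560 kg.

36.16 kg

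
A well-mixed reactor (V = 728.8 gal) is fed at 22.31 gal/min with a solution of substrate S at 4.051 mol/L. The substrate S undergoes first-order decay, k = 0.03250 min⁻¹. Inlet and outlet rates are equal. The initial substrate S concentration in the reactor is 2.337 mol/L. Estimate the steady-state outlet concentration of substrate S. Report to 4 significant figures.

V dC/dt = Q(C_in − C) − k V C.
Steady state (dC/dt = 0): C_ss = Q C_in/(Q + kV) = C_in/(1 + kV/Q).
C_ss = 22.31·4.051/(22.31 + 0.03250·728.8) = 90.3778/45.9960 = 1.96491 mol/L.

1.965 mol/L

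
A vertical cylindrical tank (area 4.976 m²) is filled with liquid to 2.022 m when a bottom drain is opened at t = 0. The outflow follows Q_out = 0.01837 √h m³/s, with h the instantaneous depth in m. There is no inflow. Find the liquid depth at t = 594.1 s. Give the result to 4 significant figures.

0.1058 m

A dh/dt = −Q_out = −0.01837 √h.
∫ h^(−1/2) dh = −(0.01837/A) ∫ dt, giving 2√h = 2√h₀ − (0.01837/A) t.
√h = √2.022 − 0.01837·594.1/(2·4.976) = 1.42197 − 1.09663 = 0.325345.
h = 0.325345² = 0.105849 m.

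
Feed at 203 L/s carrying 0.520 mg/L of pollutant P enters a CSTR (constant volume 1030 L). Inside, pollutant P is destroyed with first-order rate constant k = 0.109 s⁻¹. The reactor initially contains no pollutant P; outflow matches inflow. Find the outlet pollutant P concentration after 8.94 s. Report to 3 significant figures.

0.313 mg/L

Accumulation = in − out − consumed: V dC/dt = Q C_in − Q C − k V C.
dC/dt = (Q/V) C_in − (Q/V + k) C; effective rate a = Q/V + k = 0.19709 + 0.109 = 0.30609 s⁻¹.
C_ss = Q C_in/(Q + kV) = 0.33482 mg/L; C(t) = C_ss + (C₀ − C_ss) e^(−a t).
C(8.94) = 0.33482 + (-0.33482)·e^(−0.30609·8.94) = 0.33482 + (-0.33482)·0.064802 = 0.31313 mg/L.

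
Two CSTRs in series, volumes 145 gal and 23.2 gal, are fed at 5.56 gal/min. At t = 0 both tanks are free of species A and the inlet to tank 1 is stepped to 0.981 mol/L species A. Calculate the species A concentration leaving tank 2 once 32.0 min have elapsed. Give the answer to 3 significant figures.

Each tank obeys Vᵢ dCᵢ/dt = Q(Cᵢ₋₁ − Cᵢ), so τᵢ = Vᵢ/Q.
τ₁ = 145/5.56 = 26.079 min; τ₂ = 23.2/5.56 = 4.1727 min.
Tank 1: C₁ = C_in(1 − e^(−t/τ₁)). Tank 2 (τ₁ ≠ τ₂): C₂ = C_in[1 − (τ₁ e^(−t/τ₁) − τ₂ e^(−t/τ₂))/(τ₁ − τ₂)].
At t = 32.0: e^(−t/τ₁) = 0.29316, e^(−t/τ₂) = 0.00046710.
C₂ = 0.981·[1 − (26.079·0.29316 − 4.1727·0.00046710)/(21.906)] = 0.981·0.65109 = 0.63872 mol/L.

0.639 mol/L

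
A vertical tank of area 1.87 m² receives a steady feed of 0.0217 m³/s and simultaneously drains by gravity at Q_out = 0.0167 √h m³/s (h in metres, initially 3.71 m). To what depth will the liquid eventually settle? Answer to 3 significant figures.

Unsteady balance on liquid volume: A dh/dt = Q_in − 0.0167 √h. At steady state dh/dt = 0:
Q_in = 0.0167 √h_ss ⇒ √h_ss = 0.0217/0.0167 = 1.2994.
h_ss = 1.2994² = 1.6884 m. (Since h₀ = 3.71 m > h_ss, the level will fall toward this value.)

1.69 m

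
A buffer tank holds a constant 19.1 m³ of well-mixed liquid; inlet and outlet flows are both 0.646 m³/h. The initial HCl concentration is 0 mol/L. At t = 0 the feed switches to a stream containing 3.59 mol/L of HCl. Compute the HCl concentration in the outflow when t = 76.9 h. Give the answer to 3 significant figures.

3.32 mol/L

Mass balance on the solute (V constant): V dC/dt = Q(C_in − C).
So dC/dt = (C_in − C)/τ with τ = V/Q = 19.1/0.646 = 29.567 h.
This is linear first-order; C(t) = C_in + (C₀ − C_in) e^(−t/τ).
C(76.9) = 3.59 + (0 − 3.59)·e^(−76.9/29.567) = 3.59 + (-3.5900)·0.074206 = 3.3236 mol/L.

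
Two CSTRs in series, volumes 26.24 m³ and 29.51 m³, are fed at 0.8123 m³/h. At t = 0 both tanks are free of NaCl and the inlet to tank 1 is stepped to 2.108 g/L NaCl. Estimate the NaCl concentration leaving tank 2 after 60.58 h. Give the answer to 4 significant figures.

1.111 g/L

Each tank obeys Vᵢ dCᵢ/dt = Q(Cᵢ₋₁ − Cᵢ), so τᵢ = Vᵢ/Q.
τ₁ = 26.24/0.8123 = 32.3033 h; τ₂ = 29.51/0.8123 = 36.3289 h.
Solving the cascade with C₁(0)=C₂(0)=0 gives C₂(t) = C_in[1 − (τ₁ e^(−t/τ₁) − τ₂ e^(−t/τ₂))/(τ₁ − τ₂)].
At t = 60.58: e^(−t/τ₁) = 0.153302, e^(−t/τ₂) = 0.188711.
C₂ = 2.108·[1 − (32.3033·0.153302 − 36.3289·0.188711)/(-4.02561)] = 2.108·0.527152 = 1.11124 g/L.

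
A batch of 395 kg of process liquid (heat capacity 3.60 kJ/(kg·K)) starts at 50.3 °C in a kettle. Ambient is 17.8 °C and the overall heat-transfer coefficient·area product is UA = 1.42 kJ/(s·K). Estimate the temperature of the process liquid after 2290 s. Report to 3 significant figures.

21.1 °C

M c_p dT/dt = −UA(T − T_amb).
dT/dt = (T_ss − T)/τ with T_ss = T_amb = 17.800 °C, τ = M c_p/UA = 395·3.60/1.42 = 1001.4 s.
Solution: T(t) = T_ss + (T₀ − T_ss) e^(−t/τ).
T(2290) = 17.800 + (32.500)·0.10159 = 21.102 °C.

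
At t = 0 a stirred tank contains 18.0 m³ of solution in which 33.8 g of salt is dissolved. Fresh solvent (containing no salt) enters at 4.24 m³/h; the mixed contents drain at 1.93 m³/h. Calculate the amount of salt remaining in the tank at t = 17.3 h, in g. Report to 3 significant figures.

12.7 g

Total volume: dV/dt = Q_in − Q_out = 2.3100 m³/h, so V(t) = 18.0 + 2.3100 t and V(17.3) = 57.963 m³.
Species balance (pure solvent in): dm/dt = −Q_out · m/V(t).
dm/m = −Q_out dt/(V₀ + 2.3100 t); integrating gives ln(m/m₀) = −(Q_out/(Q_in−Q_out)) ln(V/V₀).
m = m₀ (V₀/V)^(Q_out/(Q_in−Q_out)) = 33.8 × (18.0/57.963)^(0.83550) = 12.723 g.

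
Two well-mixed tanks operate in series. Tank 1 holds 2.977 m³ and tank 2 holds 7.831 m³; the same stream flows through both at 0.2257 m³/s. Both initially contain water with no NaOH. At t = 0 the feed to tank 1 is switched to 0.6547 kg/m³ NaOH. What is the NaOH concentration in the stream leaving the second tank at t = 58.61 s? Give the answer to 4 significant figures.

0.4644 kg/m³

Species balance on tank i: dCᵢ/dt = (Cᵢ₋₁ − Cᵢ)/τᵢ with τᵢ = Vᵢ/Q.
τ₁ = 2.977/0.2257 = 13.1901 s; τ₂ = 7.831/0.2257 = 34.6965 s.
Solving the cascade with C₁(0)=C₂(0)=0 gives C₂(t) = C_in[1 − (τ₁ e^(−t/τ₁) − τ₂ e^(−t/τ₂))/(τ₁ − τ₂)].
At t = 58.61: e^(−t/τ₁) = 0.0117548, e^(−t/τ₂) = 0.184664.
C₂ = 0.6547·[1 − (13.1901·0.0117548 − 34.6965·0.184664)/(-21.5064)] = 0.6547·0.709290 = 0.464372 kg/m³.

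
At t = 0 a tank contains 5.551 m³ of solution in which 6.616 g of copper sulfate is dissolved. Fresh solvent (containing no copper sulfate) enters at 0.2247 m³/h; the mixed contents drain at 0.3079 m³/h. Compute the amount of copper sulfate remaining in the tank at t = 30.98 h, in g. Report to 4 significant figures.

0.6566 g

Total volume: dV/dt = Q_in − Q_out = -0.0832000 m³/h, so V(t) = 5.551 − 0.0832000 t and V(30.98) = 2.97346 m³.
No copper sulfate enters, so dm/dt = −Q_out · (m/V).
Separate: dm/m = −Q_out dt/V(t) ⇒ ln(m/m₀) = −(Q_out/(Q_in−Q_out)) ln(V/V₀).
m = m₀ (V₀/V)^(Q_out/(Q_in−Q_out)) = 6.616 × (5.551/2.97346)^(-3.70072) = 0.656596 g.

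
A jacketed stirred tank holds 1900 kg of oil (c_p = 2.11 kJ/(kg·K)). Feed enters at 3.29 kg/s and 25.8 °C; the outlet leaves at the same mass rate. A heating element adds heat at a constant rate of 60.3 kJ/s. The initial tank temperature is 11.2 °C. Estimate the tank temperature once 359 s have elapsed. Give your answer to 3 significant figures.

22.0 °C

M c_p dT/dt = ṁ c_p (T_in − T) + Q̇.
Rearrange: dT/dt = (T_ss − T)/τ with τ = M/ṁ = 577.51 s and T_ss = T_in + Q̇/(ṁ c_p) = 34.486 °C.
T approaches T_ss exponentially: T(t) = T_ss + (T₀ − T_ss) e^(−t/τ).
T(359) = 34.486 + (-23.286)·e^(−359/577.51) = 34.486 + (-23.286)·0.53706 = 21.980 °C.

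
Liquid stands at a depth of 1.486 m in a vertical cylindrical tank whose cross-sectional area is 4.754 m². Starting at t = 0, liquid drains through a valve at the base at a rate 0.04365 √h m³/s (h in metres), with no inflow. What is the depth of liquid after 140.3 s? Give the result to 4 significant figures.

A dh/dt = −Q_out = −0.04365 √h.
This is separable: 2 d(√h)/dt = −0.04365/A, so √h = √h₀ − (0.04365/(2A)) t.
√h = √1.486 − 0.04365·140.3/(2·4.754) = 1.21902 − 0.644099 = 0.574917.
h = 0.574917² = 0.330529 m.

0.3305 m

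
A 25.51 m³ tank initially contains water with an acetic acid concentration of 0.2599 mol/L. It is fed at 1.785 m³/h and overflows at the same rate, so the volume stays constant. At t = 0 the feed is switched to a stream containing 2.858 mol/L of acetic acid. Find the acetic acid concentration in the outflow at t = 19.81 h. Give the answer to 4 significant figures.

Mass balance on the solute (V constant): V dC/dt = Q(C_in − C).
Time constant τ = V/Q = 25.51/1.785 = 14.2913 h.
Solution: C(t) = C_in + (C₀ − C_in) e^(−t/τ).
C(19.81) = 2.858 + (0.2599 − 2.858)·e^(−19.81/14.2913) = 2.858 + (-2.59810)·0.250034 = 2.20839 mol/L.

2.208 mol/L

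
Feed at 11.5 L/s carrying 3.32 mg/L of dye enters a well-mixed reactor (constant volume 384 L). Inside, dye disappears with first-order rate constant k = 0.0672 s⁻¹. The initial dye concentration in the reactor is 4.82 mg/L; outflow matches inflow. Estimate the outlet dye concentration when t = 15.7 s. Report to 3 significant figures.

1.85 mg/L

Accumulation = in − out − consumed: V dC/dt = Q C_in − Q C − k V C.
dC/dt = (Q/V) C_in − (Q/V + k) C; effective rate a = Q/V + k = 0.029948 + 0.0672 = 0.097148 s⁻¹.
C_ss = Q C_in/(Q + kV) = 1.0235 mg/L; C(t) = C_ss + (C₀ − C_ss) e^(−a t).
C(15.7) = 1.0235 + (3.7965)·e^(−0.097148·15.7) = 1.0235 + (3.7965)·0.21757 = 1.8495 mg/L.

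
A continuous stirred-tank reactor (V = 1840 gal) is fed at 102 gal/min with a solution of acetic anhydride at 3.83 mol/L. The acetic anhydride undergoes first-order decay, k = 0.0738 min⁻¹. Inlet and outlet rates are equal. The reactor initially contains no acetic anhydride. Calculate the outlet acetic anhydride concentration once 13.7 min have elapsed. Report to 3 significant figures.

V dC/dt = Q(C_in − C) − k V C.
This is linear with rate a = Q/V + k = 0.12923 min⁻¹.
C_ss = Q C_in/(Q + kV) = 1.6429 mol/L; C(t) = C_ss + (C₀ − C_ss) e^(−a t).
C(13.7) = 1.6429 + (-1.6429)·e^(−0.12923·13.7) = 1.6429 + (-1.6429)·0.17025 = 1.3632 mol/L.

1.36 mol/L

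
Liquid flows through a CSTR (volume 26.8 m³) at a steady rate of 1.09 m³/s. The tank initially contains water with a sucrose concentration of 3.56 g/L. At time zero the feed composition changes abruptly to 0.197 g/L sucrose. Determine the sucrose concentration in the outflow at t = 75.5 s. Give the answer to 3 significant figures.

0.353 g/L

Species balance on the tank: V dC/dt = Q(C_in − C).
So dC/dt = (C_in − C)/τ with τ = V/Q = 26.8/1.09 = 24.587 s.
C approaches C_in exponentially: C(t) = C_in + (C₀ − C_in) e^(−t/τ).
C(75.5) = 0.197 + (3.56 − 0.197)·e^(−75.5/24.587) = 0.197 + (3.3630)·0.046388 = 0.35300 g/L.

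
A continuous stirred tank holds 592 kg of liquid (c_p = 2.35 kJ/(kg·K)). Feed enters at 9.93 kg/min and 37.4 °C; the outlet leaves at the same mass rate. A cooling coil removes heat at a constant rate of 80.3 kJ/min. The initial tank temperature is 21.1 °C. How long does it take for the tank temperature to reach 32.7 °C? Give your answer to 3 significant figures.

139 min

M c_p dT/dt = ṁ c_p (T_in − T) − Q̇.
τ = M/ṁ = 59.617 min; T_ss = T_in − Q̇/(ṁ c_p) = 33.959 °C.
T(t) = T_ss + (T₀ − T_ss) e^(−t/τ). Set T = 32.7:
e^(−t/τ) = (32.7 − 33.959)/(21.1 − 33.959) = 0.097900
t = −59.617 · ln(0.097900) = 138.54 min.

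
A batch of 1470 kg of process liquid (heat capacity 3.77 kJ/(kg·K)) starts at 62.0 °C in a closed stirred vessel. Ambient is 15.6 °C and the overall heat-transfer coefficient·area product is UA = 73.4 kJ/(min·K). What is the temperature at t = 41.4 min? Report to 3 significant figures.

42.4 °C

Lumped-capacitance energy balance: M c_p dT/dt = UA(T_amb − T).
dT/dt = (T_ss − T)/τ with T_ss = T_amb = 15.600 °C, τ = M c_p/UA = 1470·3.77/73.4 = 75.503 min.
Integrating: T(t) = T_ss + (T₀ − T_ss) e^(−t/τ).
T(41.4) = 15.600 + (46.400)·0.57792 = 42.415 °C.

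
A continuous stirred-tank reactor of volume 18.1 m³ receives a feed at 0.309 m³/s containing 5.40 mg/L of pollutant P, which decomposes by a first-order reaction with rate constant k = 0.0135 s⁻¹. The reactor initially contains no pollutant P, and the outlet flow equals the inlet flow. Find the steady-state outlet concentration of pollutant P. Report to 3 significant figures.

3.02 mg/L

V dC/dt = Q(C_in − C) − k V C.
At steady state: 0 = Q C_in − (Q + kV) C_ss, so C_ss = Q C_in/(Q + kV).
C_ss = 0.309·5.40/(0.309 + 0.0135·18.1) = 1.6686/0.55335 = 3.0155 mg/L.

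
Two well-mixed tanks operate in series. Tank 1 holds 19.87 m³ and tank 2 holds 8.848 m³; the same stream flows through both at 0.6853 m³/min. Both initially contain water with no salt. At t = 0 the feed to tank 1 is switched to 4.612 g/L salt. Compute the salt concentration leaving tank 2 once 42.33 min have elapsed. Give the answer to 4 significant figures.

2.820 g/L

Time constants: τᵢ = Vᵢ/Q for each well-mixed tank.
τ₁ = 19.87/0.6853 = 28.9946 min; τ₂ = 8.848/0.6853 = 12.9111 min.
Solving the cascade with C₁(0)=C₂(0)=0 gives C₂(t) = C_in[1 − (τ₁ e^(−t/τ₁) − τ₂ e^(−t/τ₂))/(τ₁ − τ₂)].
At t = 42.33: e^(−t/τ₁) = 0.232253, e^(−t/τ₂) = 0.0376823.
C₂ = 4.612·[1 − (28.9946·0.232253 − 12.9111·0.0376823)/(16.0835)] = 4.612·0.611553 = 2.82048 g/L.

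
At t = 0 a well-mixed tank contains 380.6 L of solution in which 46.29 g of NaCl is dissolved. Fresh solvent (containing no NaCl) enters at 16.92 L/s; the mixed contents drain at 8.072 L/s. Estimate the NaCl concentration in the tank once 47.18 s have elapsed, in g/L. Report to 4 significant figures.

Total volume: dV/dt = Q_in − Q_out = 8.84800 L/s, so V(t) = 380.6 + 8.84800 t and V(47.18) = 798.049 L.
Species balance (pure solvent in): dm/dt = −Q_out · m/V(t).
dm/m = −Q_out dt/(V₀ + 8.84800 t); integrating gives ln(m/m₀) = −(Q_out/(Q_in−Q_out)) ln(V/V₀).
m = m₀ (V₀/V)^(Q_out/(Q_in−Q_out)) = 46.29 × (380.6/798.049)^(0.912297) = 23.5575 g.
C = m/V = 23.5575/798.049 = 0.0295188 g/L.

0.02952 g/L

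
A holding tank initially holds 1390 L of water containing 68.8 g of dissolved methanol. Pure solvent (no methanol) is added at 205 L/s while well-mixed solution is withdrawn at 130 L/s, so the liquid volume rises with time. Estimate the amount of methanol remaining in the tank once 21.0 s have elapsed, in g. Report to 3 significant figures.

Let m(t) be the amount of methanol. Volume: V(t) = V₀ + (Q_in − Q_out) t = 1390 + 75.000 t; V(21.0) = 2965.0 L.
Solute balance: dm/dt = 0 − Q_out C = −Q_out m/V(t).
Separate: dm/m = −Q_out dt/V(t) ⇒ ln(m/m₀) = −(Q_out/(Q_in−Q_out)) ln(V/V₀).
m = m₀ (V₀/V)^(Q_out/(Q_in−Q_out)) = 68.8 × (1390/2965.0)^(1.7333) = 18.506 g.

18.5 g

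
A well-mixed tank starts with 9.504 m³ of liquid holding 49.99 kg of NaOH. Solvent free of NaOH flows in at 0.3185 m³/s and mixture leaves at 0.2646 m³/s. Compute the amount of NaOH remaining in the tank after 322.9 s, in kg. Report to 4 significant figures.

0.3020 kg

Let m(t) be the amount of NaOH. Volume: V(t) = V₀ + (Q_in − Q_out) t = 9.504 + 0.0539000 t; V(322.9) = 26.9083 m³.
Solute balance: dm/dt = 0 − Q_out C = −Q_out m/V(t).
dm/m = −Q_out dt/(V₀ + 0.0539000 t); integrating gives ln(m/m₀) = −(Q_out/(Q_in−Q_out)) ln(V/V₀).
m = m₀ (V₀/V)^(Q_out/(Q_in−Q_out)) = 49.99 × (9.504/26.9083)^(4.90909) = 0.302045 kg.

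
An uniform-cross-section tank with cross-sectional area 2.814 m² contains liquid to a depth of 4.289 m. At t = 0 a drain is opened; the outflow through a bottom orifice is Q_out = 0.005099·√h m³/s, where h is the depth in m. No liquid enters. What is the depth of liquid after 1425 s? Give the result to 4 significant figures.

0.6083 m

A dh/dt = −Q_out = −0.005099 √h.
∫ h^(−1/2) dh = −(0.005099/A) ∫ dt, giving 2√h = 2√h₀ − (0.005099/A) t.
√h = √4.289 − 0.005099·1425/(2·2.814) = 2.07099 − 1.29106 = 0.779932.
h = 0.779932² = 0.608294 m.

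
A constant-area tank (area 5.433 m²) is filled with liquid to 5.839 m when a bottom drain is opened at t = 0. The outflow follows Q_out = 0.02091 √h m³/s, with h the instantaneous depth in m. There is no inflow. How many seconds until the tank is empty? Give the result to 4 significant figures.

1256 s

Unsteady balance on liquid volume: A dh/dt = −0.02091 √h.
Separate and integrate: 2(√h − √h₀) = −(0.02091/A) t.
Tank is empty when √h = 0: t_empty = 2A√h₀/0.02091.
t_empty = 2·5.433·√5.839/0.02091 = 10.8660·2.41640/0.02091 = 1255.70 s.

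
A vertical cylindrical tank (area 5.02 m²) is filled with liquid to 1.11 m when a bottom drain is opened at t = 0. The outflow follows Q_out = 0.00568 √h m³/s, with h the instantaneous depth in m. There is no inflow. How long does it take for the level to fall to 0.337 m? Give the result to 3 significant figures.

With no inflow, A dh/dt = −0.00568 √h.
∫ h^(−1/2) dh = −(0.00568/A) ∫ dt, giving 2√h = 2√h₀ − (0.00568/A) t.
t = 2A(√h₀ − √h)/0.00568 = 2·5.02·(√1.11 − √0.337)/0.00568
  = 10.040 × (1.0536 − 0.58052) / 0.00568 = 836.16 s.

836 s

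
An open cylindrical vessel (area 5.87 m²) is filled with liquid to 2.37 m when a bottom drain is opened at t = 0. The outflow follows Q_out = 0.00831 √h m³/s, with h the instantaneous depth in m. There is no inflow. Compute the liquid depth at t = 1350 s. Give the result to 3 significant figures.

0.341 m

With no inflow, A dh/dt = −0.00831 √h.
This is separable: 2 d(√h)/dt = −0.00831/A, so √h = √h₀ − (0.00831/(2A)) t.
√h = √2.37 − 0.00831·1350/(2·5.87) = 1.5395 − 0.95558 = 0.58390.
h = 0.58390² = 0.34094 m.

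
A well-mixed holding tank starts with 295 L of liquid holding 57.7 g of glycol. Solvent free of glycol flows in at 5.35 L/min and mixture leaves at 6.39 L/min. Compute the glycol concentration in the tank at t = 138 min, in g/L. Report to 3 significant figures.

Let m(t) be the amount of glycol. Volume: V(t) = V₀ + (Q_in − Q_out) t = 295 − 1.0400 t; V(138) = 151.48 L.
No glycol enters, so dm/dt = −Q_out · (m/V).
Separate: dm/m = −Q_out dt/V(t) ⇒ ln(m/m₀) = −(Q_out/(Q_in−Q_out)) ln(V/V₀).
m = m₀ (V₀/V)^(Q_out/(Q_in−Q_out)) = 57.7 × (295/151.48)^(-6.1442) = 0.96078 g.
C = m/V = 0.96078/151.48 = 0.0063426 g/L.

0.00634 g/L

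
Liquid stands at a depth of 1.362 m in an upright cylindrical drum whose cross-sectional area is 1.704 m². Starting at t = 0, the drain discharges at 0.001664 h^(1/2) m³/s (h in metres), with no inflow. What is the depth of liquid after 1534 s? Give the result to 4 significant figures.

With no inflow, A dh/dt = −0.001664 √h.
∫ h^(−1/2) dh = −(0.001664/A) ∫ dt, giving 2√h = 2√h₀ − (0.001664/A) t.
√h = √1.362 − 0.001664·1534/(2·1.704) = 1.16705 − 0.748995 = 0.418052.
h = 0.418052² = 0.174768 m.

0.1748 m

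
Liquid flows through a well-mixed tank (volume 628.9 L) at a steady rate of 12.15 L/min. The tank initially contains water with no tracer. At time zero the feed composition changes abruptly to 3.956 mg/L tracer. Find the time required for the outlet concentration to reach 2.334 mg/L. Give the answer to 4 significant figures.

Species balance: V dC/dt = Q(C_in − C) ⇒ τ = V/Q = 51.7613 min.
C(t) = C_in + (C₀ − C_in) e^(−t/τ). Set C = 2.334 and solve for t:
e^(−t/τ) = (C − C_in)/(C₀ − C_in) = (2.334 − 3.956)/(0 − 3.956) = 0.410010
t = −τ ln(…) = 51.7613 × 0.891573 = 46.1490 min.

46.15 min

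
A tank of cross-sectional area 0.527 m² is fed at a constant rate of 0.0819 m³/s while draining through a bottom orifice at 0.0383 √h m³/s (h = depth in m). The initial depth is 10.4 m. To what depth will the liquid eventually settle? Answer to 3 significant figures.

A dh/dt = Q_in − 0.0383 √h. Steady state requires inflow = outflow:
Q_in = 0.0383 √h_ss ⇒ √h_ss = 0.0819/0.0383 = 2.1384.
h_ss = 2.1384² = 4.5727 m. (Since h₀ = 10.4 m > h_ss, the level will fall toward this value.)

4.57 m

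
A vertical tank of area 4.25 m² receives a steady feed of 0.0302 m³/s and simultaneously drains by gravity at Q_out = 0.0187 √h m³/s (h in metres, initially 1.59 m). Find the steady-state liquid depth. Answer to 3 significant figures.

2.61 m

Mass balance (ρ constant): A dh/dt = Q_in − 0.0187 √h. At steady state dh/dt = 0:
Q_in = 0.0187 √h_ss ⇒ √h_ss = 0.0302/0.0187 = 1.6150.
h_ss = 1.6150² = 2.6081 m. (Since h₀ = 1.59 m < h_ss, the level will rise toward this value.)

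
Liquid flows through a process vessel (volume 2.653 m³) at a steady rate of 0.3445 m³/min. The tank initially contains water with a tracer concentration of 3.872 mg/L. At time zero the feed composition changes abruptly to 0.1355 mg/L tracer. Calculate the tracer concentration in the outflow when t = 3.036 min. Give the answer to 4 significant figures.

Mass balance on the solute (V constant): V dC/dt = Q(C_in − C).
Rewrite as dC/dt + C/τ = C_in/τ, τ = V/Q = 7.70102 min.
C approaches C_in exponentially: C(t) = C_in + (C₀ − C_in) e^(−t/τ).
C(3.036) = 0.1355 + (3.872 − 0.1355)·e^(−3.036/7.70102) = 0.1355 + (3.73650)·0.674196 = 2.65464 mg/L.

2.655 mg/L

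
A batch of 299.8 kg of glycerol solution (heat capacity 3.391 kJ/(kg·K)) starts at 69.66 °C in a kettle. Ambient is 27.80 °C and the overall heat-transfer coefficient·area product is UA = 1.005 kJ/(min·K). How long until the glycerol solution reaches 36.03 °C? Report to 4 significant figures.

1645 min

First-law balance (no shaft work): M c_p dT/dt = −UA(T − T_amb).
τ = M c_p/UA = 1011.56 min; T_ss = T_amb = 27.8000 °C.
T(t) = T_ss + (T₀ − T_ss)e^(−t/τ); set T = 36.03:
t = −τ ln[(T − T_ss)/(T₀ − T_ss)] = −1011.56 · ln(0.196608) = 1645.35 min.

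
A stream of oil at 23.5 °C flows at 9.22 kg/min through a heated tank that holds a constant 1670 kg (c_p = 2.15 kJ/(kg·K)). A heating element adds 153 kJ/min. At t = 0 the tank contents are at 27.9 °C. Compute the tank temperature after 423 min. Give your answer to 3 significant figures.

30.9 °C

M c_p dT/dt = ṁ c_p (T_in − T) + Q̇.
τ = M/ṁ = 181.13 min; T_ss = T_in + Q̇/(ṁ c_p) = 23.5 + 153/(9.22·2.15) = 31.218 °C.
T approaches T_ss exponentially: T(t) = T_ss + (T₀ − T_ss) e^(−t/τ).
T(423) = 31.218 + (-3.3183)·e^(−423/181.13) = 31.218 + (-3.3183)·0.096775 = 30.897 °C.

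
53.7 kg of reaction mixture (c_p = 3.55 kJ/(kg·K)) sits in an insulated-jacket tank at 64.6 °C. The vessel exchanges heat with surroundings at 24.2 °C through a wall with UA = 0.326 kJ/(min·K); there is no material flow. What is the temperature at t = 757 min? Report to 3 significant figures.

35.3 °C

Unsteady energy balance on the tank contents: M c_p dT/dt = −UA(T − T_amb).
dT/dt = (T_ss − T)/τ with T_ss = T_amb = 24.200 °C, τ = M c_p/UA = 53.7·3.55/0.326 = 584.77 min.
Integrating: T(t) = T_ss + (T₀ − T_ss) e^(−t/τ).
T(757) = 24.200 + (40.400)·0.27403 = 35.271 °C.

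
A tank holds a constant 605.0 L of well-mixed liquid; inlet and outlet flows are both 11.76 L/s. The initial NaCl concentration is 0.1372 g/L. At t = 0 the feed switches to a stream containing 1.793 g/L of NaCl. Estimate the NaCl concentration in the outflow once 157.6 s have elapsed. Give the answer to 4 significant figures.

Mass balance on the solute (V constant): V dC/dt = Q(C_in − C).
So dC/dt = (C_in − C)/τ with τ = V/Q = 605.0/11.76 = 51.4456 s.
Solution: C(t) = C_in + (C₀ − C_in) e^(−t/τ).
C(157.6) = 1.793 + (0.1372 − 1.793)·e^(−157.6/51.4456) = 1.793 + (-1.65580)·0.0467271 = 1.71563 g/L.

1.716 g/L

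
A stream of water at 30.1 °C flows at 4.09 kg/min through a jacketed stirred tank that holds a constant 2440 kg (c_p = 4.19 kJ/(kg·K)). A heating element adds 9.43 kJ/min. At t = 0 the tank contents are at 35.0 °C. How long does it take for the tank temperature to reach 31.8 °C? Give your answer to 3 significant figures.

Energy balance: M c_p dT/dt = ṁ c_p (T_in − T) + 9.43.
τ = M/ṁ = 596.58 min; T_ss = T_in + Q̇/(ṁ c_p) = 30.650 °C.
T(t) = T_ss + (T₀ − T_ss) e^(−t/τ). Set T = 31.8:
e^(−t/τ) = (31.8 − 30.650)/(35.0 − 30.650) = 0.26432
t = −596.58 · ln(0.26432) = 793.80 min.

794 min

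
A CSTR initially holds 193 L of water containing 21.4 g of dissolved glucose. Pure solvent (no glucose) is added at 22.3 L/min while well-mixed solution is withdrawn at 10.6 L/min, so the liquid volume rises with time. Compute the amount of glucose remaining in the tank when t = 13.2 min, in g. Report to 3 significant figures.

12.6 g

Let m(t) be the amount of glucose. Volume: V(t) = V₀ + (Q_in − Q_out) t = 193 + 11.700 t; V(13.2) = 347.44 L.
No glucose enters, so dm/dt = −Q_out · (m/V).
dm/m = −Q_out dt/(V₀ + 11.700 t); integrating gives ln(m/m₀) = −(Q_out/(Q_in−Q_out)) ln(V/V₀).
m = m₀ (V₀/V)^(Q_out/(Q_in−Q_out)) = 21.4 × (193/347.44)^(0.90598) = 12.563 g.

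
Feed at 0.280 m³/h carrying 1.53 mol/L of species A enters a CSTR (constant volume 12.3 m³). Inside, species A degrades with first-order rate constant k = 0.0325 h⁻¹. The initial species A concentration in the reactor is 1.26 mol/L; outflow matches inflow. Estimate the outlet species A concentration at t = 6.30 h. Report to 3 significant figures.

Accumulation = in − out − consumed: V dC/dt = Q C_in − Q C − k V C.
dC/dt = (Q/V) C_in − (Q/V + k) C; effective rate a = Q/V + k = 0.022764 + 0.0325 = 0.055264 h⁻¹.
C_ss = Q C_in/(Q + kV) = 0.63023 mol/L; C(t) = C_ss + (C₀ − C_ss) e^(−a t).
C(6.30) = 0.63023 + (0.62977)·e^(−0.055264·6.30) = 0.63023 + (0.62977)·0.70598 = 1.0748 mol/L.

1.07 mol/L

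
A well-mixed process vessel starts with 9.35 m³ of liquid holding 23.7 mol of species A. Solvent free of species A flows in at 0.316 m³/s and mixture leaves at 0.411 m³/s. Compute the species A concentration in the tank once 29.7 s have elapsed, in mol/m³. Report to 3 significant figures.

0.767 mol/m³

Let m(t) be the amount of species A. Volume: V(t) = V₀ + (Q_in − Q_out) t = 9.35 − 0.095000 t; V(29.7) = 6.5285 m³.
No species A enters, so dm/dt = −Q_out · (m/V).
Separate: dm/m = −Q_out dt/V(t) ⇒ ln(m/m₀) = −(Q_out/(Q_in−Q_out)) ln(V/V₀).
m = m₀ (V₀/V)^(Q_out/(Q_in−Q_out)) = 23.7 × (9.35/6.5285)^(-4.3263) = 5.0102 mol.
C = m/V = 5.0102/6.5285 = 0.76743 mol/m³.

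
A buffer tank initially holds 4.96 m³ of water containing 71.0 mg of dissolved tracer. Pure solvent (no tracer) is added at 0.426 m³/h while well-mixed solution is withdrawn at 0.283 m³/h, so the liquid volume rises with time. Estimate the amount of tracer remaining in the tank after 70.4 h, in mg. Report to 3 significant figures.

7.92 mg

Total volume: dV/dt = Q_in − Q_out = 0.14300 m³/h, so V(t) = 4.96 + 0.14300 t and V(70.4) = 15.027 m³.
No tracer enters, so dm/dt = −Q_out · (m/V).
dm/m = −Q_out dt/(V₀ + 0.14300 t); integrating gives ln(m/m₀) = −(Q_out/(Q_in−Q_out)) ln(V/V₀).
m = m₀ (V₀/V)^(Q_out/(Q_in−Q_out)) = 71.0 × (4.96/15.027)^(1.9790) = 7.9171 mg.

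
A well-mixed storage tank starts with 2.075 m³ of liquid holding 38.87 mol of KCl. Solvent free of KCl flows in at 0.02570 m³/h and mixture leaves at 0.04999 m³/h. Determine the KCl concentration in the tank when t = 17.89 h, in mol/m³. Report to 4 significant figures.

Total volume: dV/dt = Q_in − Q_out = -0.0242900 m³/h, so V(t) = 2.075 − 0.0242900 t and V(17.89) = 1.64045 m³.
Solute balance: dm/dt = 0 − Q_out C = −Q_out m/V(t).
Separate: dm/m = −Q_out dt/V(t) ⇒ ln(m/m₀) = −(Q_out/(Q_in−Q_out)) ln(V/V₀).
m = m₀ (V₀/V)^(Q_out/(Q_in−Q_out)) = 38.87 × (2.075/1.64045)^(-2.05805) = 23.9652 mol.
C = m/V = 23.9652/1.64045 = 14.6089 mol/m³.

14.61 mol/m³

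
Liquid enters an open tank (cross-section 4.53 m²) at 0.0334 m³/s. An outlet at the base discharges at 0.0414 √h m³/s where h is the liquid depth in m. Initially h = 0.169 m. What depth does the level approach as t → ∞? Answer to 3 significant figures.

A dh/dt = Q_in − 0.0414 √h. Steady state requires inflow = outflow:
Q_in = 0.0414 √h_ss ⇒ √h_ss = 0.0334/0.0414 = 0.80676.
h_ss = 0.80676² = 0.65087 m. (Since h₀ = 0.169 m < h_ss, the level will rise toward this value.)

0.651 m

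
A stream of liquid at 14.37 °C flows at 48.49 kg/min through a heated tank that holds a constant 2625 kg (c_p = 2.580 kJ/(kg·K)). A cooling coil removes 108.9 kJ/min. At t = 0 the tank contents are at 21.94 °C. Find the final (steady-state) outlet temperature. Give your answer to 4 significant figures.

13.50 °C

Heat balance on the well-mixed liquid: M c_p dT/dt = ṁ c_p (T_in − T) − 108.9.
At steady state dT/dt = 0 ⇒ T_ss = T_in − Q̇/(ṁ c_p) = 14.37 − 108.9/(48.49·2.580) = 13.4995 °C.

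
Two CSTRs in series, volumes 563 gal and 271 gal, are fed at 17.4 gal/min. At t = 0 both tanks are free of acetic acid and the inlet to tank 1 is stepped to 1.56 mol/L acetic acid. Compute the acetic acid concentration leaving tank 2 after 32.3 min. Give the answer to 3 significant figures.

Species balance on tank i: dCᵢ/dt = (Cᵢ₋₁ − Cᵢ)/τᵢ with τᵢ = Vᵢ/Q.
τ₁ = 563/17.4 = 32.356 min; τ₂ = 271/17.4 = 15.575 min.
Solving the cascade with C₁(0)=C₂(0)=0 gives C₂(t) = C_in[1 − (τ₁ e^(−t/τ₁) − τ₂ e^(−t/τ₂))/(τ₁ − τ₂)].
At t = 32.3: e^(−t/τ₁) = 0.36852, e^(−t/τ₂) = 0.12570.
C₂ = 1.56·[1 − (32.356·0.36852 − 15.575·0.12570)/(16.782)] = 1.56·0.40612 = 0.63355 mol/L.

0.634 mol/L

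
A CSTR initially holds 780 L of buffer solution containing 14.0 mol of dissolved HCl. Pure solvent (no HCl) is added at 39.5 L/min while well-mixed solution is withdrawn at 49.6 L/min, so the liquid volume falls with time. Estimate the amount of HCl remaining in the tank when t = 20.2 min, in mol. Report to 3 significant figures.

3.16 mol

Let m(t) be the amount of HCl. Volume: V(t) = V₀ + (Q_in − Q_out) t = 780 − 10.100 t; V(20.2) = 575.98 L.
Solute balance: dm/dt = 0 − Q_out C = −Q_out m/V(t).
dm/m = −Q_out dt/(V₀ − 10.100 t); integrating gives ln(m/m₀) = −(Q_out/(Q_in−Q_out)) ln(V/V₀).
m = m₀ (V₀/V)^(Q_out/(Q_in−Q_out)) = 14.0 × (780/575.98)^(-4.9109) = 3.1581 mol.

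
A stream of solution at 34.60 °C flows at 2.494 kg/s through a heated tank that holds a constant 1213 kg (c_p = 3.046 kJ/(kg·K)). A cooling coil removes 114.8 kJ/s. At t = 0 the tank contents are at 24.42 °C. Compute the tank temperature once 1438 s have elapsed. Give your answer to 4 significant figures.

19.74 °C

M c_p dT/dt = ṁ c_p (T_in − T) − Q̇.
Rearrange: dT/dt = (T_ss − T)/τ with τ = M/ṁ = 486.367 s and T_ss = T_in − Q̇/(ṁ c_p) = 19.4882 °C.
This is linear first-order; T(t) = T_ss + (T₀ − T_ss) e^(−t/τ).
T(1438) = 19.4882 + (4.93178)·e^(−1438/486.367) = 19.4882 + (4.93178)·0.0519947 = 19.7446 °C.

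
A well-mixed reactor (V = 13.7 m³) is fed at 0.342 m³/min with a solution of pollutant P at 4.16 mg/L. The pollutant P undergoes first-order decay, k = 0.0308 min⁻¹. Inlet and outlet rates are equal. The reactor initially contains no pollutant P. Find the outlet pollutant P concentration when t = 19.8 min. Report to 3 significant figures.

1.24 mg/L

V dC/dt = Q(C_in − C) − k V C.
dC/dt = (Q/V) C_in − (Q/V + k) C; effective rate a = Q/V + k = 0.024964 + 0.0308 = 0.055764 min⁻¹.
C_ss = Q C_in/(Q + kV) = 1.8623 mg/L; C(t) = C_ss + (C₀ − C_ss) e^(−a t).
C(19.8) = 1.8623 + (-1.8623)·e^(−0.055764·19.8) = 1.8623 + (-1.8623)·0.33150 = 1.2449 mg/L.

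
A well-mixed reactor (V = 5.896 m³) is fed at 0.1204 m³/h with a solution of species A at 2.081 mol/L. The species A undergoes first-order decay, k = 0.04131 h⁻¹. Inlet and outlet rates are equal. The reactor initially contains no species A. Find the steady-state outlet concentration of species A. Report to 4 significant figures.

0.6884 mol/L

Species balance: V dC/dt = Q C_in − Q C − k V C.
At steady state: 0 = Q C_in − (Q + kV) C_ss, so C_ss = Q C_in/(Q + kV).
C_ss = 0.1204·2.081/(0.1204 + 0.04131·5.896) = 0.250552/0.363964 = 0.688399 mol/L.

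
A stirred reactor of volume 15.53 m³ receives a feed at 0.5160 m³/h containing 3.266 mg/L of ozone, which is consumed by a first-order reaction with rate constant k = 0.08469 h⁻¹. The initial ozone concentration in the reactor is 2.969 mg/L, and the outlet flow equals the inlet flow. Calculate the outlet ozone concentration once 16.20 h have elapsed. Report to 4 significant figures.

Species balance: V dC/dt = Q C_in − Q C − k V C.
This is linear with rate a = Q/V + k = 0.117916 h⁻¹.
C_ss = Q C_in/(Q + kV) = 0.920284 mg/L; C(t) = C_ss + (C₀ − C_ss) e^(−a t).
C(16.20) = 0.920284 + (2.04872)·e^(−0.117916·16.20) = 0.920284 + (2.04872)·0.148045 = 1.22359 mg/L.

1.224 mg/L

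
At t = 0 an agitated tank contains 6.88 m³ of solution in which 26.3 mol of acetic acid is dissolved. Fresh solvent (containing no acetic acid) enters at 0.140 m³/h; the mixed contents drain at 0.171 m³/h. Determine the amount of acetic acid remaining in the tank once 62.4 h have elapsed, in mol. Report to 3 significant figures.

4.26 mol

Total volume: dV/dt = Q_in − Q_out = -0.031000 m³/h, so V(t) = 6.88 − 0.031000 t and V(62.4) = 4.9456 m³.
Species balance (pure solvent in): dm/dt = −Q_out · m/V(t).
dm/m = −Q_out dt/(V₀ − 0.031000 t); integrating gives ln(m/m₀) = −(Q_out/(Q_in−Q_out)) ln(V/V₀).
m = m₀ (V₀/V)^(Q_out/(Q_in−Q_out)) = 26.3 × (6.88/4.9456)^(-5.5161) = 4.2571 mol.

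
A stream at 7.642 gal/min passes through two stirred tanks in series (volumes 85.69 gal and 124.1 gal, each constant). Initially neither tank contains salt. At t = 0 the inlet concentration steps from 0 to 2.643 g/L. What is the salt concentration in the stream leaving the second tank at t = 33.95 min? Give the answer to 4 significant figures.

1.873 g/L

Each tank obeys Vᵢ dCᵢ/dt = Q(Cᵢ₋₁ − Cᵢ), so τᵢ = Vᵢ/Q.
τ₁ = 85.69/7.642 = 11.2130 min; τ₂ = 124.1/7.642 = 16.2392 min.
Solving the cascade with C₁(0)=C₂(0)=0 gives C₂(t) = C_in[1 − (τ₁ e^(−t/τ₁) − τ₂ e^(−t/τ₂))/(τ₁ − τ₂)].
At t = 33.95: e^(−t/τ₁) = 0.0484256, e^(−t/τ₂) = 0.123611.
C₂ = 2.643·[1 − (11.2130·0.0484256 − 16.2392·0.123611)/(-5.02617)] = 2.643·0.708657 = 1.87298 g/L.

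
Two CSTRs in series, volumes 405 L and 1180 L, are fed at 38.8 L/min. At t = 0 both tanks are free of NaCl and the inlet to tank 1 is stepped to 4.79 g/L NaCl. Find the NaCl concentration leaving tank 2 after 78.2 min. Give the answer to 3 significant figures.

Time constants: τᵢ = Vᵢ/Q for each well-mixed tank.
τ₁ = 405/38.8 = 10.438 min; τ₂ = 1180/38.8 = 30.412 min.
Tank 1: C₁ = C_in(1 − e^(−t/τ₁)). Tank 2 (τ₁ ≠ τ₂): C₂ = C_in[1 − (τ₁ e^(−t/τ₁) − τ₂ e^(−t/τ₂))/(τ₁ − τ₂)].
At t = 78.2: e^(−t/τ₁) = 0.00055766, e^(−t/τ₂) = 0.076434.
C₂ = 4.79·[1 − (10.438·0.00055766 − 30.412·0.076434)/(-19.974)] = 4.79·0.88391 = 4.2339 g/L.

4.23 g/L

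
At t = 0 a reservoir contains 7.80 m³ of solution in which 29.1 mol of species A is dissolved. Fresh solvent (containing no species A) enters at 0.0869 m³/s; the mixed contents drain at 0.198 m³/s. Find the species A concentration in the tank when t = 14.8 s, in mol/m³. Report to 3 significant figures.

Let m(t) be the amount of species A. Volume: V(t) = V₀ + (Q_in − Q_out) t = 7.80 − 0.11110 t; V(14.8) = 6.1557 m³.
Species balance (pure solvent in): dm/dt = −Q_out · m/V(t).
dm/m = −Q_out dt/(V₀ − 0.11110 t); integrating gives ln(m/m₀) = −(Q_out/(Q_in−Q_out)) ln(V/V₀).
m = m₀ (V₀/V)^(Q_out/(Q_in−Q_out)) = 29.1 × (7.80/6.1557)^(-1.7822) = 19.083 mol.
C = m/V = 19.083/6.1557 = 3.1001 mol/m³.

3.10 mol/m³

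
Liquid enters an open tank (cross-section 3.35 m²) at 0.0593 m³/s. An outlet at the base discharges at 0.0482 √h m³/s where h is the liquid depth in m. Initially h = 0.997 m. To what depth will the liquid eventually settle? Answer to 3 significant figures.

1.51 m

A dh/dt = Q_in − 0.0482 √h. Steady state requires inflow = outflow:
Q_in = 0.0482 √h_ss ⇒ √h_ss = 0.0593/0.0482 = 1.2303.
h_ss = 1.2303² = 1.5136 m. (Since h₀ = 0.997 m < h_ss, the level will rise toward this value.)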